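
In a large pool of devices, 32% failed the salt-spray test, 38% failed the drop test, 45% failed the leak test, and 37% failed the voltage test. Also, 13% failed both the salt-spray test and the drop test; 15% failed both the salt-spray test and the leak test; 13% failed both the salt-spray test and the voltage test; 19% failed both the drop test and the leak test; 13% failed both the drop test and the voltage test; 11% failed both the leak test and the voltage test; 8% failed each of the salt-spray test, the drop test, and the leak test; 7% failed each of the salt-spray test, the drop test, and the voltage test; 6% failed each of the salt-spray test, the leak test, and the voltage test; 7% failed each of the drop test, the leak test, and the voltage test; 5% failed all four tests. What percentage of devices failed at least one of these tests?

91%

Inclusion–exclusion gives
P(≥1) = 32 + 38 + 45 + 37 − 13 − 15 − 13 − 19 − 13 − 11 + 8 + 7 + 6 + 7 − 5 = 91%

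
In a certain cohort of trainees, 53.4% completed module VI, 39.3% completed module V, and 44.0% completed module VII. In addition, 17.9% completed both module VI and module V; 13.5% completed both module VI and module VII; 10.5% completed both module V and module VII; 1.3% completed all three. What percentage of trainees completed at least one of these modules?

96.1%

P(≥1) = 53.4 + 39.3 + 44.0 − 17.9 − 13.5 − 10.5 + 1.3 = 96.1%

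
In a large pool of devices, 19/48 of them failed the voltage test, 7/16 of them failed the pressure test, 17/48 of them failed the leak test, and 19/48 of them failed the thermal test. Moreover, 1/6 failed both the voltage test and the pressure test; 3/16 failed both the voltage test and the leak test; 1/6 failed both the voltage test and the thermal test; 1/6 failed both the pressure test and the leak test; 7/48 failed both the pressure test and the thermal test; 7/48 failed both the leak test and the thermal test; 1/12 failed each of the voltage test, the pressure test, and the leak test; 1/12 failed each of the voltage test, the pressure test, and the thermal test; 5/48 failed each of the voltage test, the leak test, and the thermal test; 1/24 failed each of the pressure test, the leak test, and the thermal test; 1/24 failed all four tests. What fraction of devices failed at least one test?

By inclusion-exclusion,
P(union) = 19/48 + 7/16 + 17/48 + 19/48 − 1/6 − 3/16 − 1/6 − 1/6 − 7/48 − 7/48 + 1/12 + 1/12 + 5/48 + 1/24 − 1/24 = 7/8

7/8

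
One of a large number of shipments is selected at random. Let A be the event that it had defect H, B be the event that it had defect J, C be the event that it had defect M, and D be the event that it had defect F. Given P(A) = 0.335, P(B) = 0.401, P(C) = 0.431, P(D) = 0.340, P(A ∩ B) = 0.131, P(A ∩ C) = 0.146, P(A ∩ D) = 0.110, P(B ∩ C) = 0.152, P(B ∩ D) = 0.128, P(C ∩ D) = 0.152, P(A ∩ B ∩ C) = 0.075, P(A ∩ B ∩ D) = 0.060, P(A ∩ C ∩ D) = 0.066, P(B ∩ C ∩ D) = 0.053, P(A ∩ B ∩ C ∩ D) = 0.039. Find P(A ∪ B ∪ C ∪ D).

0.903

P(A ∪ B ∪ C ∪ D) = 0.335 + 0.401 + 0.431 + 0.340 − 0.131 − 0.146 − 0.110 − 0.152 − 0.128 − 0.152 + 0.075 + 0.060 + 0.066 + 0.053 − 0.039 = 0.903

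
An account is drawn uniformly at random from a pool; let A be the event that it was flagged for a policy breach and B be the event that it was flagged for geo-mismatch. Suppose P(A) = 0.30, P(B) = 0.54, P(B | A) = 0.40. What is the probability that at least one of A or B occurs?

P(A ∩ B) = P(A)·P(B|A) = 0.30 × 0.40 = 0.12
By inclusion–exclusion:
P(A ∪ B) = 0.30 + 0.54 − 0.12 = 0.72

0.72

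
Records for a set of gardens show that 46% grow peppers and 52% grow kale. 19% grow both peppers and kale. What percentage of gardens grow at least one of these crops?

79%

Inclusion–exclusion gives
P(union) = 46 + 52 − 19 = 79%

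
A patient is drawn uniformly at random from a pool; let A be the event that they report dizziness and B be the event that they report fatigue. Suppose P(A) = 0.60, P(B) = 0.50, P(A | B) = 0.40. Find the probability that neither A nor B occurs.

0.10

P(A ∩ B) = P(B)·P(A|B) = 0.50 × 0.40 = 0.20
Apply inclusion-exclusion:
P(A ∪ B) = 0.60 + 0.50 − 0.20 = 0.90
P(none) = 1 − 0.90 = 0.10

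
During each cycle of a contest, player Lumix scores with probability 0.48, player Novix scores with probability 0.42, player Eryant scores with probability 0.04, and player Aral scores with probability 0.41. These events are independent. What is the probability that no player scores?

0.17082624

P(none) = (1 − 0.48) × (1 − 0.42) × (1 − 0.04) × (1 − 0.41) = 0.52 × 0.58 × 0.96 × 0.59 = 0.17082624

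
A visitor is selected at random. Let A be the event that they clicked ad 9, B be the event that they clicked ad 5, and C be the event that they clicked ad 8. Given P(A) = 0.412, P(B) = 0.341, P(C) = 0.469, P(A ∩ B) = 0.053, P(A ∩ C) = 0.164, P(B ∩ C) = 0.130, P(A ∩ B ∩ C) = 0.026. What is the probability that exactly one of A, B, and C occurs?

0.606

By inclusion–exclusion (exactly-one form):
P(exactly one) = 0.412 + 0.341 + 0.469 − 2·0.053 − 2·0.164 − 2·0.130 + 3·0.026 = 0.606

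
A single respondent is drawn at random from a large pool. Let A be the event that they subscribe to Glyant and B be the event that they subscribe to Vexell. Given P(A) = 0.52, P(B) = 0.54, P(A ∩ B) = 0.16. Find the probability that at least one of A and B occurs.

0.90

Apply inclusion-exclusion:
P(A ∪ B) = 0.52 + 0.54 − 0.16 = 0.90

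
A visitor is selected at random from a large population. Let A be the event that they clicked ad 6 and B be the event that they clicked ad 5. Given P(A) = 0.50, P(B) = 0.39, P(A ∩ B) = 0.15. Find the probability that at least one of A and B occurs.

0.74

Apply inclusion-exclusion:
P(A ∪ B) = 0.50 + 0.39 − 0.15 = 0.74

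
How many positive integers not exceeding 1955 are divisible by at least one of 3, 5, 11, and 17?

1062

By inclusion-exclusion,
⌊1955/3⌋ + ⌊1955/5⌋ + ⌊1955/11⌋ + ⌊1955/17⌋ − ⌊1955/15⌋ − ⌊1955/33⌋ − ⌊1955/51⌋ − ⌊1955/55⌋ − ⌊1955/85⌋ − ⌊1955/187⌋ + ⌊1955/165⌋ + ⌊1955/255⌋ + ⌊1955/561⌋ + ⌊1955/935⌋ − ⌊1955/2805⌋ = 651 + 391 + 177 + 115 − 130 − 59 − 38 − 35 − 23 − 10 + 11 + 7 + 3 + 2 − 0 = 1062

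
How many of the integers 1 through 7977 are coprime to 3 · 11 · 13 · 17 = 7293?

Inclusion–exclusion gives
floor(7977/3) + floor(7977/11) + floor(7977/13) + floor(7977/17) − floor(7977/33) − floor(7977/39) − floor(7977/51) − floor(7977/143) − floor(7977/187) − floor(7977/221) + floor(7977/429) + floor(7977/561) + floor(7977/663) + floor(7977/2431) − floor(7977/7293) = 2659 + 725 + 613 + 469 − 241 − 204 − 156 − 55 − 42 − 36 + 18 + 14 + 12 + 3 − 1 = 3778
7977 − 3778 = 4199

4199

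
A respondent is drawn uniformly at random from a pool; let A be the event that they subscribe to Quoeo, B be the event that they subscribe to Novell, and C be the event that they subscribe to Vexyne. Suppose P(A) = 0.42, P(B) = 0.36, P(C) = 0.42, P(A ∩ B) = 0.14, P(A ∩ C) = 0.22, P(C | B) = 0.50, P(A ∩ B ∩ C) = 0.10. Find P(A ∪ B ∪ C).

P(B ∩ C) = P(B)·P(C|B) = 0.36 × 0.50 = 0.18
Using inclusion–exclusion:
P(A ∪ B ∪ C) = 0.42 + 0.36 + 0.42 − 0.14 − 0.22 − 0.18 + 0.10 = 0.76

0.76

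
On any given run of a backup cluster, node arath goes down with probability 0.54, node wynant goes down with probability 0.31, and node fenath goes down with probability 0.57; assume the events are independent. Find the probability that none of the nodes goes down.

P(none) = (1 − 0.54) × (1 − 0.31) × (1 − 0.57) = 0.46 × 0.69 × 0.43 = 0.136482

0.136482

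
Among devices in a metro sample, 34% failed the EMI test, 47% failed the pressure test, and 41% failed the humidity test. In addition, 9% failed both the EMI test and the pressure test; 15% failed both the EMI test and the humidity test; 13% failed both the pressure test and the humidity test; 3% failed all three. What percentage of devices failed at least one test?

88%

P(≥1) = 34 + 47 + 41 − 9 − 15 − 13 + 3 = 88%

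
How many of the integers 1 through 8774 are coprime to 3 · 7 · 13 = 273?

4628

Using inclusion–exclusion:
floor(8774/3) + floor(8774/7) + floor(8774/13) − floor(8774/21) − floor(8774/39) − floor(8774/91) + floor(8774/273) = 2924 + 1253 + 674 − 417 − 224 − 96 + 32 = 4146
8774 − 4146 = 4628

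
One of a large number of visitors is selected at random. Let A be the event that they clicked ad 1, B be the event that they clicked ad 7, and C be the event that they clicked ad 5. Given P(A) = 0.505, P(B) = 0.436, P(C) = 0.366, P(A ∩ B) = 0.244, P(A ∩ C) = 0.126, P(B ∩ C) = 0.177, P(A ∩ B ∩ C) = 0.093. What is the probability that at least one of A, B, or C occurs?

0.853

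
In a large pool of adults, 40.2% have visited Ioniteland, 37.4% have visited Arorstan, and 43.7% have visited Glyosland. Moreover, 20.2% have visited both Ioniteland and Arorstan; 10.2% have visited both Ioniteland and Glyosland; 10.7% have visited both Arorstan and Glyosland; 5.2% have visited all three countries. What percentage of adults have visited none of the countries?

14.6%

Inclusion–exclusion gives
P(at least one) = 40.2 + 37.4 + 43.7 − 20.2 − 10.2 − 10.7 + 5.2 = 85.4%
P(none) = 100% − 85.4% = 14.6%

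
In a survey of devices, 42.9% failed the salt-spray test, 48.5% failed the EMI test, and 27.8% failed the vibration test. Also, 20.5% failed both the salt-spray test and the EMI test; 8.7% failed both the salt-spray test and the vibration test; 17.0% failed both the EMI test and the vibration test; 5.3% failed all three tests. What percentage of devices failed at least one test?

78.3%

Using inclusion–exclusion:
P(union) = 42.9 + 48.5 + 27.8 − 20.5 − 8.7 − 17.0 + 5.3 = 78.3%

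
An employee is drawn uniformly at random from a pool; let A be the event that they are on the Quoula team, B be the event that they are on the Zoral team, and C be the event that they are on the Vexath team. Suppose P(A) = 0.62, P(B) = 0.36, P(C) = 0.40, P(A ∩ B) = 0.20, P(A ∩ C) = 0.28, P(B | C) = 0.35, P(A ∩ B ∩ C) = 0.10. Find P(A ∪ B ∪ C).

0.86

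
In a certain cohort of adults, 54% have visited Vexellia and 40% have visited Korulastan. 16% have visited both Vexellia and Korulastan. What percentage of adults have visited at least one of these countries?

78%

P(union) = 54 + 40 − 16 = 78%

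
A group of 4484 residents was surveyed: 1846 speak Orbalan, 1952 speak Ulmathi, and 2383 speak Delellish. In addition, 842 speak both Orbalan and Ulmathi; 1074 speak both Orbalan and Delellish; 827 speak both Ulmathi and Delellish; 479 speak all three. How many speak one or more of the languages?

3917

N(≥1) = 1846 + 1952 + 2383 − 842 − 1074 − 827 + 479 = 3917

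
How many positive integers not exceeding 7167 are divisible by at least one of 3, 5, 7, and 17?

2389 + 1433 + 1023 + 421 − 477 − 341 − 140 − 204 − 84 − 60 + 68 + 28 + 20 + 12 − 4 = 4084

4084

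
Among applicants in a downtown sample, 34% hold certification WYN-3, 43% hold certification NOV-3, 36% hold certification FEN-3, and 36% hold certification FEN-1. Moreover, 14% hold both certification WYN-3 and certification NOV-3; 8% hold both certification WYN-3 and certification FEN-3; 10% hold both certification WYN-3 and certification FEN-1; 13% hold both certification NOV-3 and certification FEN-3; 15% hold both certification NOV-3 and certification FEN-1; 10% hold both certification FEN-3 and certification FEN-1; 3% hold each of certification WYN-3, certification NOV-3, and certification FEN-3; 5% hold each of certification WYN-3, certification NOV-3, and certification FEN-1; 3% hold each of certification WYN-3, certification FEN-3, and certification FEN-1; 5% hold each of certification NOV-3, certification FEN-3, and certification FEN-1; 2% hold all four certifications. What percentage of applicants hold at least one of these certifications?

93%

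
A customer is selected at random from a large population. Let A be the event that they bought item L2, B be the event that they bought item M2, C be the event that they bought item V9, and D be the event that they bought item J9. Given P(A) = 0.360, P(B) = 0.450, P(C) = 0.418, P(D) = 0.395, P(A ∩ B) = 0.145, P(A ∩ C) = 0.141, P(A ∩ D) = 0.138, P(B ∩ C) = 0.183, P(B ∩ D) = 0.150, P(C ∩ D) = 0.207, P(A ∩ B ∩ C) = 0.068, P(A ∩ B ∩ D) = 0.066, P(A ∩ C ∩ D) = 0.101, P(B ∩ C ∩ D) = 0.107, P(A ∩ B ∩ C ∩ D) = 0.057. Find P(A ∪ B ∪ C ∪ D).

0.944

Inclusion–exclusion gives
P(A ∪ B ∪ C ∪ D) = 0.360 + 0.450 + 0.418 + 0.395 − 0.145 − 0.141 − 0.138 − 0.183 − 0.150 − 0.207 + 0.068 + 0.066 + 0.101 + 0.107 − 0.057 = 0.944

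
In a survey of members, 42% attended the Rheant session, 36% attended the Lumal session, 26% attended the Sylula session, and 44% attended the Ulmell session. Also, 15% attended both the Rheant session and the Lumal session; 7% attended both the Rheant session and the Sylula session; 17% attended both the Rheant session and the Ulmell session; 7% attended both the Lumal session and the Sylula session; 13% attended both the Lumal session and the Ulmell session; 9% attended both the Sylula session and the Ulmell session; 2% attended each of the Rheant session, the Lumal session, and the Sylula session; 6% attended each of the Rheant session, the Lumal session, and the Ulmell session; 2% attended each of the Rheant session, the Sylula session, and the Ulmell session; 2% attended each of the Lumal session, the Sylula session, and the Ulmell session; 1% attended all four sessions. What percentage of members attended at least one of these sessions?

91%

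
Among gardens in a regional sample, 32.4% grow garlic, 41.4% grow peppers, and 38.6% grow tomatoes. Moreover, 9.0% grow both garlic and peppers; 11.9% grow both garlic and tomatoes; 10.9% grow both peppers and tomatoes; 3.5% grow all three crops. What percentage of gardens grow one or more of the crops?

84.1%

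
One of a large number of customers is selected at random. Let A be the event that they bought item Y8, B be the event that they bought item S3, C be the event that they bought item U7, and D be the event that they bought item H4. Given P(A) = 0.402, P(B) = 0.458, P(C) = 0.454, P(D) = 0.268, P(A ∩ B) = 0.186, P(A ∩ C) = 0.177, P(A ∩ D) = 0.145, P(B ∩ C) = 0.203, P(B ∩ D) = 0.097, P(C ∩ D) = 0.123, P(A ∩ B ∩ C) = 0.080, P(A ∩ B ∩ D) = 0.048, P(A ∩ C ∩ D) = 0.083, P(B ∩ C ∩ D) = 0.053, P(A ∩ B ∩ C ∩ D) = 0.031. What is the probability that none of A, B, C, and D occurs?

0.116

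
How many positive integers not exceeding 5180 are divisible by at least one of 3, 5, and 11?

2668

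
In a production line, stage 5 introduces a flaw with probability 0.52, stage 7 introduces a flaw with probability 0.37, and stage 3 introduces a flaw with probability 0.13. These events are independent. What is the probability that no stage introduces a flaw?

Independence gives P(none) = ∏(1 − pᵢ).
P(none) = (1 − 0.52) × (1 − 0.37) × (1 − 0.13) = 0.48 × 0.63 × 0.87 = 0.263088

0.263088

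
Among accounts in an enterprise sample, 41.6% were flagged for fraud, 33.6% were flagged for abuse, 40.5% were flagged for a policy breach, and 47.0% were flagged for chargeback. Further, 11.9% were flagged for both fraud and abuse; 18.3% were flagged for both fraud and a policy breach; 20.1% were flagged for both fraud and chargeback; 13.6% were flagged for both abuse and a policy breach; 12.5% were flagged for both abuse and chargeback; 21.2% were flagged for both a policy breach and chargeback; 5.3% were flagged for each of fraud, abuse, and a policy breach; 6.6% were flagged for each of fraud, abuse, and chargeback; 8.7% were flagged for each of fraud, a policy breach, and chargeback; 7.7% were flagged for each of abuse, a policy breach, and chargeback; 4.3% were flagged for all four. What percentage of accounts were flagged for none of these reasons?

By inclusion–exclusion:
P(union) = 41.6 + 33.6 + 40.5 + 47.0 − 11.9 − 18.3 − 20.1 − 13.6 − 12.5 − 21.2 + 5.3 + 6.6 + 8.7 + 7.7 − 4.3 = 89.1%
P(none) = 100% − 89.1% = 10.9%

10.9%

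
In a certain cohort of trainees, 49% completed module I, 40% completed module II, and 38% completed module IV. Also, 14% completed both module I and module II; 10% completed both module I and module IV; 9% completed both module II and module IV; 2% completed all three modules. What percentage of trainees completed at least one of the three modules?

96%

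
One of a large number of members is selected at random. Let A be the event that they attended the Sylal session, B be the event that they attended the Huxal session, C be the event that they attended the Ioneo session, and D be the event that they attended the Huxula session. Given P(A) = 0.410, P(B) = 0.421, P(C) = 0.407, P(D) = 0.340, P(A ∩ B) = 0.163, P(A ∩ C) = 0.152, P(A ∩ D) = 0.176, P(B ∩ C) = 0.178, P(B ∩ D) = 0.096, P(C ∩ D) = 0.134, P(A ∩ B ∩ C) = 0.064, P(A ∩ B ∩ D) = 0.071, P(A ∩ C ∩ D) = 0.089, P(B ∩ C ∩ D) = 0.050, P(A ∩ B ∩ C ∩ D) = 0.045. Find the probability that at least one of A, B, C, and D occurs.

0.908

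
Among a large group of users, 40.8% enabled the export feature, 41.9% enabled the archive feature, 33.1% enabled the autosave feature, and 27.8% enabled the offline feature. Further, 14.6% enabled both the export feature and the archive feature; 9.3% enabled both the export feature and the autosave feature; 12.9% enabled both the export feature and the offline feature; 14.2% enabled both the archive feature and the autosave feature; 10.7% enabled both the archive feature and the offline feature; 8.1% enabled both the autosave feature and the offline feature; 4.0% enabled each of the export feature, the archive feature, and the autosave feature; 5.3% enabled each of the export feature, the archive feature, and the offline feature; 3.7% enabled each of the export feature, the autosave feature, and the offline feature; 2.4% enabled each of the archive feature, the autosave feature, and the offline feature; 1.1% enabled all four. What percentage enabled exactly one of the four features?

P(exactly one) = 40.8 + 41.9 + 33.1 + 27.8 − 2·14.6 − 2·9.3 − 2·12.9 − 2·14.2 − 2·10.7 − 2·8.1 + 3·4.0 + 3·5.3 + 3·3.7 + 3·2.4 − 4·1.1 = 45.8%

45.8%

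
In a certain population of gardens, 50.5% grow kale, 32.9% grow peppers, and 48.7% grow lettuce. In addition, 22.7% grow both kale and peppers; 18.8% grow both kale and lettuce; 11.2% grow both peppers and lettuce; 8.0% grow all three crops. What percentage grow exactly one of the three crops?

By inclusion–exclusion (exactly-one form):
P(exactly one) = 50.5 + 32.9 + 48.7 − 2·22.7 − 2·18.8 − 2·11.2 + 3·8.0 = 50.7%

50.7%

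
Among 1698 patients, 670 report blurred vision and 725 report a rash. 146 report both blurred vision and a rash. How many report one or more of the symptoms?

N(≥1) = 670 + 725 − 146 = 1249

1249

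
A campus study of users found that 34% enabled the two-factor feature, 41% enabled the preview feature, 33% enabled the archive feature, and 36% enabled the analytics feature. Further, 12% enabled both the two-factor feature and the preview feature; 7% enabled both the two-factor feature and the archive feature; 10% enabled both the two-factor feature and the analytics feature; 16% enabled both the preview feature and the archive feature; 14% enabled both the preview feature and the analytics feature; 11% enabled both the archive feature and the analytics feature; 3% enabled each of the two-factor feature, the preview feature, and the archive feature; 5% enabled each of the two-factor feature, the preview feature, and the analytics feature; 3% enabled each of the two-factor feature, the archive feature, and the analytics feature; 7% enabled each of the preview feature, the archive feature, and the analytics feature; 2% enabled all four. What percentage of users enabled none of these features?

10%

By inclusion-exclusion,
P(at least one) = 34 + 41 + 33 + 36 − 12 − 7 − 10 − 16 − 14 − 11 + 3 + 5 + 3 + 7 − 2 = 90%
P(none) = 100% − 90% = 10%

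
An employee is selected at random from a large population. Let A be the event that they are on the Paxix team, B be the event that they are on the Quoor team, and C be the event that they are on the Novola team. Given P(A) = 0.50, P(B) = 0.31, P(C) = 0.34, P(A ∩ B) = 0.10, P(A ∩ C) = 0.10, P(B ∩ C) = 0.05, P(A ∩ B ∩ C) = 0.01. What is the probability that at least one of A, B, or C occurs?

0.91

P(A ∪ B ∪ C) = 0.50 + 0.31 + 0.34 − 0.10 − 0.10 − 0.05 + 0.01 = 0.91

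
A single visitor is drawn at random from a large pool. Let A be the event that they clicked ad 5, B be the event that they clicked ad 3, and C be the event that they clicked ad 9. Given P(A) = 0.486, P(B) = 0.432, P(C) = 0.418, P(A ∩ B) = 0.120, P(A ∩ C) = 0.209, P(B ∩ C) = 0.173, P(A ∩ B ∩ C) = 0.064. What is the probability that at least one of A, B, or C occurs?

0.898

Apply inclusion-exclusion:
P(A ∪ B ∪ C) = 0.486 + 0.432 + 0.418 − 0.120 − 0.209 − 0.173 + 0.064 = 0.898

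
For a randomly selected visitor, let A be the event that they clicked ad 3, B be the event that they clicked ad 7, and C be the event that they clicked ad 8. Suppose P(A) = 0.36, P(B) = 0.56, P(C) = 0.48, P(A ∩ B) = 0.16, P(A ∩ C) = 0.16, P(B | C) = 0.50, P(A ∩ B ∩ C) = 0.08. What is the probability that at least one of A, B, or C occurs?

0.92

P(B ∩ C) = P(C)·P(B|C) = 0.48 × 0.50 = 0.24
Using inclusion–exclusion:
P(A ∪ B ∪ C) = 0.36 + 0.56 + 0.48 − 0.16 − 0.16 − 0.24 + 0.08 = 0.92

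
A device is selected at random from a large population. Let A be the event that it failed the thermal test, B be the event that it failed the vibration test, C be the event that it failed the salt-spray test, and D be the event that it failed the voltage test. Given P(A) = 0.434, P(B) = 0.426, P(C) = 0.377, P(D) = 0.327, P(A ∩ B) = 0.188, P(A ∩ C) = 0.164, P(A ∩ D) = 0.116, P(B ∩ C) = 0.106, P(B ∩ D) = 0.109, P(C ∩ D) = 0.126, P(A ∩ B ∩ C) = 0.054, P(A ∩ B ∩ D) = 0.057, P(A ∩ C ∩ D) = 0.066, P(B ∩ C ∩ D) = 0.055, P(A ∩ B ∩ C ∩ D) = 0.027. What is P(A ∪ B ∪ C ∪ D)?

0.960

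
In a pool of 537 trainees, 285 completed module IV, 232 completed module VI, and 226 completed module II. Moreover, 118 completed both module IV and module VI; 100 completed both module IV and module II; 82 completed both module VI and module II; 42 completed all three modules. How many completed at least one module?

485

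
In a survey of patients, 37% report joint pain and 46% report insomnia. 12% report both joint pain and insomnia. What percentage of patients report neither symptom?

Using inclusion–exclusion:
P(≥1) = 37 + 46 − 12 = 71%
P(none) = 100% − 71% = 29%

29%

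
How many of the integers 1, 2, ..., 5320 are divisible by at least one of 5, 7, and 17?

1886

1064 + 760 + 312 − 152 − 62 − 44 + 8 = 1886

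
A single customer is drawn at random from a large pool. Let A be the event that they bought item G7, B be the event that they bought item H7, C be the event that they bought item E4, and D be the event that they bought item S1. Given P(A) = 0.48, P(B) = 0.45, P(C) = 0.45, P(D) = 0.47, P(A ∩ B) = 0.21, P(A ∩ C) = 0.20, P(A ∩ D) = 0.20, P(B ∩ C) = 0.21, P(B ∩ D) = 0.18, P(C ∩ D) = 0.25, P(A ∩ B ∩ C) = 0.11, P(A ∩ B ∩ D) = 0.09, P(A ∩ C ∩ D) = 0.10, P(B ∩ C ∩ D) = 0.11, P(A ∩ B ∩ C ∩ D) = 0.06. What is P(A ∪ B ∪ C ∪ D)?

0.95

Using inclusion–exclusion:
P(A ∪ B ∪ C ∪ D) = 0.48 + 0.45 + 0.45 + 0.47 − 0.21 − 0.20 − 0.20 − 0.21 − 0.18 − 0.25 + 0.11 + 0.09 + 0.10 + 0.11 − 0.06 = 0.95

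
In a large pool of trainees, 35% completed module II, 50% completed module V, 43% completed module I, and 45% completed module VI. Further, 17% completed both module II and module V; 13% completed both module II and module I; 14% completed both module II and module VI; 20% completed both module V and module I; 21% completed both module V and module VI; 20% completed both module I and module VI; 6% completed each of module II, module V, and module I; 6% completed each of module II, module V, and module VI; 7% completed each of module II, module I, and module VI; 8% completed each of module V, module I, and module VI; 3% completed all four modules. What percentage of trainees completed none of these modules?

8%

By inclusion-exclusion,
P(at least one) = 35 + 50 + 43 + 45 − 17 − 13 − 14 − 20 − 21 − 20 + 6 + 6 + 7 + 8 − 3 = 92%
P(none) = 100% − 92% = 8%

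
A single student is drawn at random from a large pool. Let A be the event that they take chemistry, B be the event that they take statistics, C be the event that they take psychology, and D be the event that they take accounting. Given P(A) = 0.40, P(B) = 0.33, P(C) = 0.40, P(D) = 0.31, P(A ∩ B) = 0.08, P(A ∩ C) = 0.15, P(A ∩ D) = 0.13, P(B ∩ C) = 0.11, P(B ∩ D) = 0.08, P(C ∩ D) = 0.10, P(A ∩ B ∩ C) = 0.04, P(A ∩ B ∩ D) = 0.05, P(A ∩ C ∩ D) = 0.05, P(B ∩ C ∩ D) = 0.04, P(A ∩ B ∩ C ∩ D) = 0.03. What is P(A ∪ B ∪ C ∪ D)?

Apply inclusion-exclusion:
P(A ∪ B ∪ C ∪ D) = 0.40 + 0.33 + 0.40 + 0.31 − 0.08 − 0.15 − 0.13 − 0.11 − 0.08 − 0.10 + 0.04 + 0.05 + 0.05 + 0.04 − 0.03 = 0.94

0.94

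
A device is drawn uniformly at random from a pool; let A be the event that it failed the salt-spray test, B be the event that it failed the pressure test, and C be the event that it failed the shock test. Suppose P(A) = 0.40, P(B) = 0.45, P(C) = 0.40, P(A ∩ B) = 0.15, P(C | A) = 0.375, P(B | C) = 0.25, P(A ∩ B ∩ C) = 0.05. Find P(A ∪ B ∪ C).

0.90

P(A ∩ C) = P(A)·P(C|A) = 0.40 × 0.375 = 0.15
P(B ∩ C) = P(C)·P(B|C) = 0.40 × 0.25 = 0.10
Using inclusion–exclusion:
P(A ∪ B ∪ C) = 0.40 + 0.45 + 0.40 − 0.15 − 0.15 − 0.10 + 0.05 = 0.90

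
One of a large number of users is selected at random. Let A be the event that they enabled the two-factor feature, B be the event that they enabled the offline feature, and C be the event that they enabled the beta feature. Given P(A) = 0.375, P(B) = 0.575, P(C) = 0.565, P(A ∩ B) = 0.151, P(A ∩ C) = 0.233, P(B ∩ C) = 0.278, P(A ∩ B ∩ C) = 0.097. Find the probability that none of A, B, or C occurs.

P(A ∪ B ∪ C) = 0.375 + 0.575 + 0.565 − 0.151 − 0.233 − 0.278 + 0.097 = 0.950
P(none) = 1 − 0.950 = 0.050

0.050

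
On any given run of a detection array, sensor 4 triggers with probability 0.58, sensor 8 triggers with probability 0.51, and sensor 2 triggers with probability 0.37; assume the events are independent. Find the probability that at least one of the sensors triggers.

P(none) = (1 − 0.58) × (1 − 0.51) × (1 − 0.37) = 0.42 × 0.49 × 0.63 = 0.129654
P(at least one) = 1 − 0.129654 = 0.870346

0.870346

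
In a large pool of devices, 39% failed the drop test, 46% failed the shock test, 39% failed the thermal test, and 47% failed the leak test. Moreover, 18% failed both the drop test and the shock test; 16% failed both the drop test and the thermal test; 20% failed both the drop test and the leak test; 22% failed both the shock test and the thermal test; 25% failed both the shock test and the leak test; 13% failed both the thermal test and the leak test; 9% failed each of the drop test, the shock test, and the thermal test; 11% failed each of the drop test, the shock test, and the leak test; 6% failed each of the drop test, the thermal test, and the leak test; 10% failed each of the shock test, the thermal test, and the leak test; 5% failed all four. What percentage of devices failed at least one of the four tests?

Using inclusion–exclusion:
P(at least one) = 39 + 46 + 39 + 47 − 18 − 16 − 20 − 22 − 25 − 13 + 9 + 11 + 6 + 10 − 5 = 88%

88%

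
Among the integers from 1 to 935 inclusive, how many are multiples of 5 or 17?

187 + 55 − 11 = 231

231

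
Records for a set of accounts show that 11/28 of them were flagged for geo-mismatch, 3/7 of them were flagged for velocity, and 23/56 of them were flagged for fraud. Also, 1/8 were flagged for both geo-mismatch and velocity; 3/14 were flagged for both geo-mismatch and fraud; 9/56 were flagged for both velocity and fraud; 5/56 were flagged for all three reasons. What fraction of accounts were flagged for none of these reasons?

P(≥1) = 11/28 + 3/7 + 23/56 − 1/8 − 3/14 − 9/56 + 5/56 = 23/28
P(none) = 1 − 23/28 = 5/28

5/28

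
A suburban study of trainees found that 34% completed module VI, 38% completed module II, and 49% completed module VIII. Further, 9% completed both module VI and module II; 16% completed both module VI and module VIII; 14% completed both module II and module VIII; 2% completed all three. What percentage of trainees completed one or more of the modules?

84%

By inclusion–exclusion:
P(≥1) = 34 + 38 + 49 − 9 − 16 − 14 + 2 = 84%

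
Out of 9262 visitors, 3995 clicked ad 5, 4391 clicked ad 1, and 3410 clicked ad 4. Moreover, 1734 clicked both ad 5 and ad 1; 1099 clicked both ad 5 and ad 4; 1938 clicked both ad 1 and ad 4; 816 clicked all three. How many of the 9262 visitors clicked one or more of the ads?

|union| = 3995 + 4391 + 3410 − 1734 − 1099 − 1938 + 816 = 7841

7841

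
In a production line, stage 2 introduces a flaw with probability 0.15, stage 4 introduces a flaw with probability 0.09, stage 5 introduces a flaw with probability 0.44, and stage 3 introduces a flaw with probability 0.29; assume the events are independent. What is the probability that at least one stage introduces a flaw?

P(none) = (1 − 0.15) × (1 − 0.09) × (1 − 0.44) × (1 − 0.29) = 0.85 × 0.91 × 0.56 × 0.71 = 0.3075436
P(at least one) = 1 − 0.3075436 = 0.6924564

0.6924564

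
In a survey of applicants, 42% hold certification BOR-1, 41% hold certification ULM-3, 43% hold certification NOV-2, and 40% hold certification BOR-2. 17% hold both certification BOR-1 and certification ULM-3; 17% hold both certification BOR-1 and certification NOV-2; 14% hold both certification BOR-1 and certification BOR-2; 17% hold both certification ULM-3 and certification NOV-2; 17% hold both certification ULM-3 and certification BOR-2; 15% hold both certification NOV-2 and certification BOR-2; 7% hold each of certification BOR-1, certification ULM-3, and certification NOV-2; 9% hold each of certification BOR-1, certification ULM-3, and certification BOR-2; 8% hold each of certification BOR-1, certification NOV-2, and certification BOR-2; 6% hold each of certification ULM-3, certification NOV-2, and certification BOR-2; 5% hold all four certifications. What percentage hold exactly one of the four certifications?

42%

By inclusion–exclusion (exactly-one form):
P(exactly one) = 42 + 41 + 43 + 40 − 2·17 − 2·17 − 2·14 − 2·17 − 2·17 − 2·15 + 3·7 + 3·9 + 3·8 + 3·6 − 4·5 = 42%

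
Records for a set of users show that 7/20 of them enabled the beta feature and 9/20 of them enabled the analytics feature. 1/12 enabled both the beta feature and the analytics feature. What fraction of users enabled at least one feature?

43/60

By inclusion–exclusion:
P(union) = 7/20 + 9/20 − 1/12 = 43/60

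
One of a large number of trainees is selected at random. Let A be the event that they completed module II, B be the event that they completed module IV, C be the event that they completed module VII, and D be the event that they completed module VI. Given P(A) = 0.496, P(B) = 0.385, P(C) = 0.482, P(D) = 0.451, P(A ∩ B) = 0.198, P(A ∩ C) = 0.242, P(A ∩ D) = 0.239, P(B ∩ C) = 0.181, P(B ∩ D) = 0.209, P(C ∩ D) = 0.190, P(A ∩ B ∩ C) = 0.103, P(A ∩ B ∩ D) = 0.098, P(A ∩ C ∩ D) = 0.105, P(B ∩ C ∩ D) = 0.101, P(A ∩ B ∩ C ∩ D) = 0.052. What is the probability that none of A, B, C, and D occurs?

0.090

P(A ∪ B ∪ C ∪ D) = 0.496 + 0.385 + 0.482 + 0.451 − 0.198 − 0.242 − 0.239 − 0.181 − 0.209 − 0.190 + 0.103 + 0.098 + 0.105 + 0.101 − 0.052 = 0.910
P(none) = 1 − 0.910 = 0.090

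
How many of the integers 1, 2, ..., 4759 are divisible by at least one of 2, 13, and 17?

2691

Inclusion–exclusion gives
2379 + 366 + 279 − 183 − 139 − 21 + 10 = 2691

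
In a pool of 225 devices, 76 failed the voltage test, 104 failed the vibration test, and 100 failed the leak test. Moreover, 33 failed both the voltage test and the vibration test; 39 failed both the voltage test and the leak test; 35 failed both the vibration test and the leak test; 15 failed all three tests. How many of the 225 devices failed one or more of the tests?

188

By inclusion-exclusion,
|at least one| = 76 + 104 + 100 − 33 − 39 − 35 + 15 = 188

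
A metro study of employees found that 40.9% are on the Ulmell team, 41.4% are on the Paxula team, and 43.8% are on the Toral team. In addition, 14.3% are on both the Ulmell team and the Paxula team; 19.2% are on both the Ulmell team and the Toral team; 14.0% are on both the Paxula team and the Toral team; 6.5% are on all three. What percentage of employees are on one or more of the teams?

85.1%

By inclusion-exclusion,
P(≥1) = 40.9 + 41.4 + 43.8 − 14.3 − 19.2 − 14.0 + 6.5 = 85.1%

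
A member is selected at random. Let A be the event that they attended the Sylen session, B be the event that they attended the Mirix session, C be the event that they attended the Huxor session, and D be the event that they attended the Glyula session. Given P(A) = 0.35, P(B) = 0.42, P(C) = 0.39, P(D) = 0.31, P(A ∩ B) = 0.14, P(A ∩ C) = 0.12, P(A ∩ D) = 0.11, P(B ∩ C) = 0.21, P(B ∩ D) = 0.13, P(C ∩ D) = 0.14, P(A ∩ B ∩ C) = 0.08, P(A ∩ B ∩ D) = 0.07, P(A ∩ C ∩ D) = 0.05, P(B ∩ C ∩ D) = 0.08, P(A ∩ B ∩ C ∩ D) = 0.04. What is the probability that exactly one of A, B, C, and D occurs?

0.45

Using the inclusion–exclusion count for exactly one event:
P(exactly one) = 0.35 + 0.42 + 0.39 + 0.31 − 2·0.14 − 2·0.12 − 2·0.11 − 2·0.21 − 2·0.13 − 2·0.14 + 3·0.08 + 3·0.07 + 3·0.05 + 3·0.08 − 4·0.04 = 0.45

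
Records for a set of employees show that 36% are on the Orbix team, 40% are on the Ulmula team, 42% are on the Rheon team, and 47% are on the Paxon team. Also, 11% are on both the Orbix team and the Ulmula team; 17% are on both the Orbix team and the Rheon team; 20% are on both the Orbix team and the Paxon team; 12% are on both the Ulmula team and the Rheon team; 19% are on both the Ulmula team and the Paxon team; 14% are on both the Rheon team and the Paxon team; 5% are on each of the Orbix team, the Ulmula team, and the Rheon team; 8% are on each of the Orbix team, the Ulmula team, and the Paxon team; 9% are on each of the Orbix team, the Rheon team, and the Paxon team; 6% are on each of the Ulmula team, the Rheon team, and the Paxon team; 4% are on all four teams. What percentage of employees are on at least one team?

96%

P(at least one) = 36 + 40 + 42 + 47 − 11 − 17 − 20 − 12 − 19 − 14 + 5 + 8 + 9 + 6 − 4 = 96%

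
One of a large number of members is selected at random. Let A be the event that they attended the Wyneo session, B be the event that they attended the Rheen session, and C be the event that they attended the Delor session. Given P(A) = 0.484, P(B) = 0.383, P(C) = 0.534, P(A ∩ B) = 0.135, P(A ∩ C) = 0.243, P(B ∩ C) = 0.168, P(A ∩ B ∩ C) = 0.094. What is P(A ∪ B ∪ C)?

0.949

P(A ∪ B ∪ C) = 0.484 + 0.383 + 0.534 − 0.135 − 0.243 − 0.168 + 0.094 = 0.949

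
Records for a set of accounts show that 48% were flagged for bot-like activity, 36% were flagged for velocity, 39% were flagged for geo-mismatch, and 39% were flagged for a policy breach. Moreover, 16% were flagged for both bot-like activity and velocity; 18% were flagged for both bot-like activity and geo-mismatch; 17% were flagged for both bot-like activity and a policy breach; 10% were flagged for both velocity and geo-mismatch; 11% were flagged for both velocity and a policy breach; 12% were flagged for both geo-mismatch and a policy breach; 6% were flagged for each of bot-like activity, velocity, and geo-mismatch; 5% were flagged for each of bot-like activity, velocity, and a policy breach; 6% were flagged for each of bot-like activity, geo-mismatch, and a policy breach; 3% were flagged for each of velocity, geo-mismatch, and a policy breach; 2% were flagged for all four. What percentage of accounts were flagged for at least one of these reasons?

P(at least one) = 48 + 36 + 39 + 39 − 16 − 18 − 17 − 10 − 11 − 12 + 6 + 5 + 6 + 3 − 2 = 96%

96%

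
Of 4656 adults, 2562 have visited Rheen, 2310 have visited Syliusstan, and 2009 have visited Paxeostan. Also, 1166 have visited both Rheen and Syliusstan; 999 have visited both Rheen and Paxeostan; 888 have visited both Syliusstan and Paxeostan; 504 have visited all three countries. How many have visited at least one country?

Apply inclusion-exclusion:
|at least one| = 2562 + 2310 + 2009 − 1166 − 999 − 888 + 504 = 4332

4332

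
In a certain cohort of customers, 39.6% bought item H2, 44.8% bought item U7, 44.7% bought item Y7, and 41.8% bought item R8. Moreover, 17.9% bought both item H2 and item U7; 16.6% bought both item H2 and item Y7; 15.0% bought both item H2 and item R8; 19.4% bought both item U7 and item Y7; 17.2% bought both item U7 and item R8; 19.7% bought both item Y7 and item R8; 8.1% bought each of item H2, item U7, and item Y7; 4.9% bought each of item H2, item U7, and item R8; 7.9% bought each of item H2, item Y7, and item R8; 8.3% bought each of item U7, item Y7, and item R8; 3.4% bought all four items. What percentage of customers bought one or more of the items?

90.9%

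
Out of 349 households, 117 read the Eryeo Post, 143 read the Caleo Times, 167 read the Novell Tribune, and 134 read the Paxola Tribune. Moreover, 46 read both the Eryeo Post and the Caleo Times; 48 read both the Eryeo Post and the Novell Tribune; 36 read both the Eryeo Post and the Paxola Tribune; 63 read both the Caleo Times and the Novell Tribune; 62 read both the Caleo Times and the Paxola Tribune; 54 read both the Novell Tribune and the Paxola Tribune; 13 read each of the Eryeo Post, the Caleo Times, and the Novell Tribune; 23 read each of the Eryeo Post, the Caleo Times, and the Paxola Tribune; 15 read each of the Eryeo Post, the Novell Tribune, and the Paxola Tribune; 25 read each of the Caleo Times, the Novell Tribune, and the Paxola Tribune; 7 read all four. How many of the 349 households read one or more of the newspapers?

321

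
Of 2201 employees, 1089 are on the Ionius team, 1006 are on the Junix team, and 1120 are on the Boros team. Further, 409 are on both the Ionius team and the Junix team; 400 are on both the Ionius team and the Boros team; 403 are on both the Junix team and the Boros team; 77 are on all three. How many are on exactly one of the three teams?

1022

By inclusion–exclusion (exactly-one form):
N(exactly one) = 1089 + 1006 + 1120 − 2·409 − 2·400 − 2·403 + 3·77 = 1022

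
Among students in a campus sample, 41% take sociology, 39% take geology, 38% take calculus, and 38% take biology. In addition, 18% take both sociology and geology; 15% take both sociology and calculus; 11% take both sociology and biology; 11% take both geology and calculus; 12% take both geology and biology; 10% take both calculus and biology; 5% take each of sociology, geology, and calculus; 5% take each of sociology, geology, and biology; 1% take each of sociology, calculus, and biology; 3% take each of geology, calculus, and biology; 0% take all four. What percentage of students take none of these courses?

P(≥1) = 41 + 39 + 38 + 38 − 18 − 15 − 11 − 11 − 12 − 10 + 5 + 5 + 1 + 3 − 0 = 93%
P(none) = 100% − 93% = 7%

7%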